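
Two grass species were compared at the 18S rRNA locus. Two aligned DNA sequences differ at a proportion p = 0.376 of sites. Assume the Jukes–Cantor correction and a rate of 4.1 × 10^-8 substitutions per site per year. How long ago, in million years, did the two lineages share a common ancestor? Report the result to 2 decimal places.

d = −(3/4) ln(1 − 4p/3) = −0.75 ln(1 − 0.501333) = −0.75 ln(0.498667)
  = −0.75 × (-0.695817) = 0.521863 substitutions/site.
Under a molecular clock d = 2μt, so t = d/(2μ) = 0.521863 / (2 × 4.1 × 10^-8) = 6.36 million years.

6.36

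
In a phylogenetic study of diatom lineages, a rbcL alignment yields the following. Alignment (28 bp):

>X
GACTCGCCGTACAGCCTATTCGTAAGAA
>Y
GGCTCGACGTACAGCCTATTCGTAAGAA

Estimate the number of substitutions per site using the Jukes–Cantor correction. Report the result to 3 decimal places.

0.075

The sequences differ at 2 of 28 sites (2, 7), so p = 2/28 ≈ 0.071429.
d = −(3/4) ln(1 − 4p/3) = −0.75 ln(1 − 0.095239) = −0.75 ln(0.904761)
  = −0.75 × (-0.100084) = 0.075063 substitutions/site.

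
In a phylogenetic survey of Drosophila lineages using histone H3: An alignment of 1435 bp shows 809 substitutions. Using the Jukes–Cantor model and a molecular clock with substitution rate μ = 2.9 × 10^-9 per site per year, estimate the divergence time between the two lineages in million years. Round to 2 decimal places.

180.14

p = 809/1435 ≈ 0.563763.
d = −(3/4) ln(1 − 4p/3) = −0.75 ln(1 − 0.751684) = −0.75 ln(0.248316)
  = −0.75 × (-1.393053) = 1.044790 substitutions/site.
Under a molecular clock d = 2μt, so t = d/(2μ) = 1.044790 / (2 × 2.9 × 10^-9) = 180.14 million years.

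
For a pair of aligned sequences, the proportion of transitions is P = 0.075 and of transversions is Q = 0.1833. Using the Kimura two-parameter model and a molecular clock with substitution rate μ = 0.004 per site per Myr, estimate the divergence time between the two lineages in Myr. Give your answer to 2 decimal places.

Under the Kimura two-parameter model, d = −½ ln(1 − 2P − Q) − ¼ ln(1 − 2Q).
1 − 2P − Q = 0.6667, giving −½ ln(0.6667) = 0.202708.
1 − 2Q = 0.6334, giving −¼ ln(0.6334) = 0.114163.
d = 0.202708 + 0.114163 = 0.316871.
Under a molecular clock d = 2μt, so t = d/(2μ) = 0.316871 / (2 × 0.004) = 39.61 Myr.

39.61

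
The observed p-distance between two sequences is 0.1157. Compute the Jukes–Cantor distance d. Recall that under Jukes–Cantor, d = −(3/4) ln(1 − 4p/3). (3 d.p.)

d = −(3/4) ln(1 − 4p/3) = −0.75 ln(1 − 0.154267) = −0.75 ln(0.845733)
  = −0.75 × (-0.167552) = 0.125664 substitutions/site.

0.126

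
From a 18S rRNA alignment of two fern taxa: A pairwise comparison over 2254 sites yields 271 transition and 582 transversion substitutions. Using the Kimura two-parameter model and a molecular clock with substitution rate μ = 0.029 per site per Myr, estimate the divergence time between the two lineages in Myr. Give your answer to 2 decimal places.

P = 271/2254 ≈ 0.120231 and Q = 582/2254 ≈ 0.258208.
Under the Kimura two-parameter model, d = −½ ln(1 − 2P − Q) − ¼ ln(1 − 2Q).
1 − 2P − Q = 0.50133, giving −½ ln(0.50133) = 0.345245.
1 − 2Q = 0.483584, giving −¼ ln(0.483584) = 0.181633.
d = 0.345245 + 0.181633 = 0.526878.
Under a molecular clock d = 2μt, so t = d/(2μ) = 0.526878 / (2 × 0.029) = 9.08 Myr.

9.08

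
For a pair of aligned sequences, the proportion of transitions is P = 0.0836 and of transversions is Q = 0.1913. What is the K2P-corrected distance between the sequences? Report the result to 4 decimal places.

0.3425

Under the Kimura two-parameter model, d = −½ ln(1 − 2P − Q) − ¼ ln(1 − 2Q).
1 − 2P − Q = 0.6415, giving −½ ln(0.6415) = 0.221973.
1 − 2Q = 0.6174, giving −¼ ln(0.6174) = 0.120560.
d = 0.221973 + 0.120560 = 0.342533.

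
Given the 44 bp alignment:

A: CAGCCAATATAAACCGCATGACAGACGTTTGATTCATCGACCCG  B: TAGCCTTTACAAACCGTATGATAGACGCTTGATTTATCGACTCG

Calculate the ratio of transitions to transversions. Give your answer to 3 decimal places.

3.500

Transitions are A↔G and C↔T; transversions are all other mismatches.
Transitions: 7. Transversions: 2.
R = 7/2 = 3.500.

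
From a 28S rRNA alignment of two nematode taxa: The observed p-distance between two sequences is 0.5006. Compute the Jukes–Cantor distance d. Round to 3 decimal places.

0.826

d = −(3/4) ln(1 − 4p/3) = −0.75 ln(1 − 0.667467) = −0.75 ln(0.332533)
  = −0.75 × (-1.101016) = 0.825762 substitutions/site.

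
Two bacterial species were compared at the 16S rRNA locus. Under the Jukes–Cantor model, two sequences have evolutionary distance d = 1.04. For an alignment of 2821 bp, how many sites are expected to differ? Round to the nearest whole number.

1587

Invert JC69: p = (3/4)(1 − e^(−4d/3)) = 0.75 × (1 − e^(-1.386667)) = 0.75 × (1 − 0.249907) = 0.562570.
Expected differing sites = pL ≈ 0.562570 × 2821 = 1587.00997 ≈ 1587.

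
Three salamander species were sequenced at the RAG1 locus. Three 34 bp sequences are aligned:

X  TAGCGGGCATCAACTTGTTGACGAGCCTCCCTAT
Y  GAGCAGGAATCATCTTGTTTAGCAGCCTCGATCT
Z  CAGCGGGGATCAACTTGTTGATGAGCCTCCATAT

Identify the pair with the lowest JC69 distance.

X–Y: 10/34 differ, p = 0.294, d = 0.373.
X–Z: 4/34 differ, p = 0.118, d = 0.128.
Y–Z: 9/34 differ, p = 0.265, d = 0.326.
The smallest distance is between X and Z.

X and Z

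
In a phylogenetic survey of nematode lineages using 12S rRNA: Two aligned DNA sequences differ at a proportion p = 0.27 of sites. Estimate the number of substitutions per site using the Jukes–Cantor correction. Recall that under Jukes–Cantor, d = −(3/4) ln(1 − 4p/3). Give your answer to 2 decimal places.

d = −(3/4) ln(1 − 4p/3) = −0.75 ln(1 − 0.36) = −0.75 ln(0.64)
  = −0.75 × (-0.446287) = 0.334715 substitutions/site.

0.33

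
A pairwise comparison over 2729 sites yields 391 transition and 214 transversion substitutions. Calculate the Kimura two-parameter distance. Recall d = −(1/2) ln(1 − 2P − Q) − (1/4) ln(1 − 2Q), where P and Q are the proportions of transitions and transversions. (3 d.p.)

P = 391/2729 ≈ 0.143276 and Q = 214/2729 ≈ 0.078417.
Under the Kimura two-parameter model, d = −½ ln(1 − 2P − Q) − ¼ ln(1 − 2Q).
1 − 2P − Q = 0.635031, giving −½ ln(0.635031) = 0.227041.
1 − 2Q = 0.843166, giving −¼ ln(0.843166) = 0.042648.
d = 0.227041 + 0.042648 = 0.269689.

0.270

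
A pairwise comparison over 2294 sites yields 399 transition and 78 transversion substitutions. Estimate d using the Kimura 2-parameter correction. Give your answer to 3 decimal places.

P = 399/2294 ≈ 0.173932 and Q = 78/2294 ≈ 0.034002.
Under the Kimura two-parameter model, d = −½ ln(1 − 2P − Q) − ¼ ln(1 − 2Q).
1 − 2P − Q = 0.618134, giving −½ ln(0.618134) = 0.240525.
1 − 2Q = 0.931996, giving −¼ ln(0.931996) = 0.017607.
d = 0.240525 + 0.017607 = 0.258132.

0.258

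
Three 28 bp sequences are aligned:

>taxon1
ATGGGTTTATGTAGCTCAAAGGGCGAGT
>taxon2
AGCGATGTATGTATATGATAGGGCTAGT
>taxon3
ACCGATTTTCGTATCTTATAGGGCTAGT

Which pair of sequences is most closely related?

taxon1–taxon2: 9/28 differ, p = 0.321, d = 0.420.
taxon1–taxon3: 9/28 differ, p = 0.321, d = 0.420.
taxon2–taxon3: 6/28 differ, p = 0.214, d = 0.252.
The smallest distance is between taxon2 and taxon3.

taxon2 and taxon3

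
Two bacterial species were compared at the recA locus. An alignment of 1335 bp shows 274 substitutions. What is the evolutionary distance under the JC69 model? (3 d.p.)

p = 274/1335 ≈ 0.205243.
d = −(3/4) ln(1 − 4p/3) = −0.75 ln(1 − 0.273657) = −0.75 ln(0.726343)
  = −0.75 × (-0.319733) = 0.239800 substitutions/site.

0.240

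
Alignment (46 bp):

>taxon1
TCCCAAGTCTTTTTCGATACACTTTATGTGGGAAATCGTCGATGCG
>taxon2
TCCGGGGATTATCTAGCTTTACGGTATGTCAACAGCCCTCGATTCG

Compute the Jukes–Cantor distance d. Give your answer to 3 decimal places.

The sequences differ at 21 of 46 sites, so p = 21/46 ≈ 0.456522.
d = −(3/4) ln(1 − 4p/3) = −0.75 ln(1 − 0.608696) = −0.75 ln(0.391304)
  = −0.75 × (-0.938271) = 0.703703 substitutions/site.

0.704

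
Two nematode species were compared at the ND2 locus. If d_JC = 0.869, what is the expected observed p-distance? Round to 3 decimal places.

0.515

p = (3/4)(1 − e^(−4d/3)) = 0.75 × (1 − e^(-1.158667)) = 0.75 × (1 − 0.313904) = 0.514572.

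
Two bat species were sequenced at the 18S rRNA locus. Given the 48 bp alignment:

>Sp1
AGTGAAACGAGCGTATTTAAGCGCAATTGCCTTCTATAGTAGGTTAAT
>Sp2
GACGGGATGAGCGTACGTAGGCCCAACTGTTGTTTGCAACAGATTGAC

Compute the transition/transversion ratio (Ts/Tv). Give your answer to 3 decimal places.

Transitions are A↔G and C↔T; transversions are all other mismatches.
Transitions: 19. Transversions: 3.
R = 19/3 = 6.333333… ≈ 6.333 (to 3 d.p.).

6.333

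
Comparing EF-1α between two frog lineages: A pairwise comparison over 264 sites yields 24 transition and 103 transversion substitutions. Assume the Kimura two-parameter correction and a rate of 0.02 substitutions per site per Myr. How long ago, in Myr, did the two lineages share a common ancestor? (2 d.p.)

20.08

P = 24/264 ≈ 0.090909 and Q = 103/264 ≈ 0.390152.
Under the Kimura two-parameter model, d = −½ ln(1 − 2P − Q) − ¼ ln(1 − 2Q).
1 − 2P − Q = 0.42803, giving −½ ln(0.42803) = 0.424281.
1 − 2Q = 0.219696, giving −¼ ln(0.219696) = 0.378878.
d = 0.424281 + 0.378878 = 0.803159.
Under a molecular clock d = 2μt, so t = d/(2μ) = 0.803159 / (2 × 0.02) = 20.08 Myr.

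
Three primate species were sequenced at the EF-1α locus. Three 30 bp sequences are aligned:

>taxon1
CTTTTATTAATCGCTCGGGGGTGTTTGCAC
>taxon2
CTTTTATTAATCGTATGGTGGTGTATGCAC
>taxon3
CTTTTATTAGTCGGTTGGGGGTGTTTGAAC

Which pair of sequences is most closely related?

taxon1 and taxon3

taxon1–taxon2: 5/30 differ, p = 0.167, d = 0.188.
taxon1–taxon3: 4/30 differ, p = 0.133, d = 0.147.
taxon2–taxon3: 6/30 differ, p = 0.200, d = 0.233.
The smallest distance is between taxon1 and taxon3.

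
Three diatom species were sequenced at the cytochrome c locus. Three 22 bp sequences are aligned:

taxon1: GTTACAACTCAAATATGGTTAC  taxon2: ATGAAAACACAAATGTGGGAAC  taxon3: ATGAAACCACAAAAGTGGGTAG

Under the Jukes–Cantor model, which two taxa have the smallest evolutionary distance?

taxon2 and taxon3

taxon1–taxon2: 7/22 differ, p = 0.318, d = 0.414.
taxon1–taxon3: 9/22 differ, p = 0.409, d = 0.591.
taxon2–taxon3: 4/22 differ, p = 0.182, d = 0.208.
The smallest distance is between taxon2 and taxon3.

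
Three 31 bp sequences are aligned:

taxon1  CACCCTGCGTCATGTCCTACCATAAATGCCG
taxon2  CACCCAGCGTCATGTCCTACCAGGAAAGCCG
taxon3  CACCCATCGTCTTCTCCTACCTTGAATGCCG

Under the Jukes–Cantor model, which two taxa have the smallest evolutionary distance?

taxon1 and taxon2

taxon1–taxon2: 4/31 differ, p = 0.129, d = 0.142.
taxon1–taxon3: 6/31 differ, p = 0.194, d = 0.224.
taxon2–taxon3: 6/31 differ, p = 0.194, d = 0.224.
The smallest distance is between taxon1 and taxon2.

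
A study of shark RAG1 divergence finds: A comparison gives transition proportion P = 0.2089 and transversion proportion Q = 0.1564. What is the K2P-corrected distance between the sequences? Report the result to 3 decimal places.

0.521

Under the Kimura two-parameter model, d = −½ ln(1 − 2P − Q) − ¼ ln(1 − 2Q).
1 − 2P − Q = 0.4258, giving −½ ln(0.4258) = 0.426893.
1 − 2Q = 0.6872, giving −¼ ln(0.6872) = 0.093782.
d = 0.426893 + 0.093782 = 0.520675.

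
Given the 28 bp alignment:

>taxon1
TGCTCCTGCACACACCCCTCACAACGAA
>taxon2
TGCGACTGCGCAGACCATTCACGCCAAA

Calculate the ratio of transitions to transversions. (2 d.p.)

0.80

Transitions are A↔G and C↔T; transversions are all other mismatches.
Transitions: 4. Transversions: 5.
R = 4/5 = 0.80.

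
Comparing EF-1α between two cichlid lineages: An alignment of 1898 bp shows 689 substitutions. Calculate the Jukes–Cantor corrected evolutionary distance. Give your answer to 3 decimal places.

0.496

p = 689/1898 ≈ 0.363014.
d = −(3/4) ln(1 − 4p/3) = −0.75 ln(1 − 0.484019) = −0.75 ln(0.515981)
  = −0.75 × (-0.661685) = 0.496264 substitutions/site.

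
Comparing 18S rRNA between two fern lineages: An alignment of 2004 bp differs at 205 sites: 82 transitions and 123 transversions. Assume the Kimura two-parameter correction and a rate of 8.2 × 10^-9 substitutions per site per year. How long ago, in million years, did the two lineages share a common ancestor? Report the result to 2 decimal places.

6.71

P = 82/2004 ≈ 0.040918 and Q = 123/2004 ≈ 0.061377.
Under the Kimura two-parameter model, d = −½ ln(1 − 2P − Q) − ¼ ln(1 − 2Q).
1 − 2P − Q = 0.856787, giving −½ ln(0.856787) = 0.077283.
1 − 2Q = 0.877246, giving −¼ ln(0.877246) = 0.032742.
d = 0.077283 + 0.032742 = 0.110025.
Under a molecular clock d = 2μt, so t = d/(2μ) = 0.110025 / (2 × 8.2 × 10^-9) = 6.71 million years.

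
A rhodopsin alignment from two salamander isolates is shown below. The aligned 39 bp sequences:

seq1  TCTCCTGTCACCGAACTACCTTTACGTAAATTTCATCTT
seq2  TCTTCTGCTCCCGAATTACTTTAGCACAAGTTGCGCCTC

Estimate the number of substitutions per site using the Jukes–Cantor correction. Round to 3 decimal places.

The sequences differ at 15 of 39 sites, so p = 15/39 ≈ 0.384615.
d = −(3/4) ln(1 − 4p/3) = −0.75 ln(1 − 0.51282) = −0.75 ln(0.48718)
  = −0.75 × (-0.719122) = 0.539342 substitutions/site.

0.539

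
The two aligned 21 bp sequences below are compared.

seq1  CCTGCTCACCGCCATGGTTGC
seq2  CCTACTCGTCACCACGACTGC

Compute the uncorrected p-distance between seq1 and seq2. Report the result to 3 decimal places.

The sequences differ at 7 of 21 positions (sites 4, 8, 9, 11, 15, 17, 18).
p = 7/21 = 0.333333… ≈ 0.333 (to 3 d.p.).

0.333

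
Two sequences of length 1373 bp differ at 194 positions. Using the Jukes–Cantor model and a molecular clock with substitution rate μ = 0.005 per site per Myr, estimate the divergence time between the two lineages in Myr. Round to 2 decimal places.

p = 194/1373 ≈ 0.141296.
d = −(3/4) ln(1 − 4p/3) = −0.75 ln(1 − 0.188395) = −0.75 ln(0.811605)
  = −0.75 × (-0.208742) = 0.156557 substitutions/site.
Under a molecular clock d = 2μt, so t = d/(2μ) = 0.156557 / (2 × 0.005) = 15.66 Myr.

15.66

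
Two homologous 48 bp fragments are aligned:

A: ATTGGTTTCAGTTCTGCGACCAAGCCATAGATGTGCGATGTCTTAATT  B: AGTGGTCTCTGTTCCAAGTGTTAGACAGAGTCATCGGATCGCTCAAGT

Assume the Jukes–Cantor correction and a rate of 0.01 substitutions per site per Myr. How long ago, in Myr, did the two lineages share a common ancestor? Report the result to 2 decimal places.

The sequences differ at 21 of 48 sites, so p = 21/48 = 0.4375.
d = −(3/4) ln(1 − 4p/3) = −0.75 ln(1 − 0.583333) = −0.75 ln(0.416667)
  = −0.75 × (-0.875468) = 0.656601 substitutions/site.
Under a molecular clock d = 2μt, so t = d/(2μ) = 0.656601 / (2 × 0.01) = 32.83 Myr.

32.83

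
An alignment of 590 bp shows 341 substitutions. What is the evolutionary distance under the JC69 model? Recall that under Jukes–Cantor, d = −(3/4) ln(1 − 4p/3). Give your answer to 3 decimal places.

p = 341/590 ≈ 0.577966.
d = −(3/4) ln(1 − 4p/3) = −0.75 ln(1 − 0.770621) = −0.75 ln(0.229379)
  = −0.75 × (-1.472380) = 1.104285 substitutions/site.

1.104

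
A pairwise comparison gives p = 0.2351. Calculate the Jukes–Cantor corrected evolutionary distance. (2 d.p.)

d = −(3/4) ln(1 − 4p/3) = −0.75 ln(1 − 0.313467) = −0.75 ln(0.686533)
  = −0.75 × (-0.376101) = 0.282076 substitutions/site.

0.28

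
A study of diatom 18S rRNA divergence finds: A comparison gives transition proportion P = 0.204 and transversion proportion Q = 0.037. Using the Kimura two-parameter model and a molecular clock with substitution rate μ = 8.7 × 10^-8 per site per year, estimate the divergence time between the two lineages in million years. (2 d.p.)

Under the Kimura two-parameter model, d = −½ ln(1 − 2P − Q) − ¼ ln(1 − 2Q).
1 − 2P − Q = 0.555, giving −½ ln(0.555) = 0.294394.
1 − 2Q = 0.926, giving −¼ ln(0.926) = 0.019220.
d = 0.294394 + 0.019220 = 0.313614.
Under a molecular clock d = 2μt, so t = d/(2μ) = 0.313614 / (2 × 8.7 × 10^-8) = 1.80 million years.

1.80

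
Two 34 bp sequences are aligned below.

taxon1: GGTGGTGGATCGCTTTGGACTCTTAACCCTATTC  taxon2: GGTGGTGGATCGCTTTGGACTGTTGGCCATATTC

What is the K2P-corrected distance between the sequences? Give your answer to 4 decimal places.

0.1284

Of 34 sites, 2 differences are transitions and 2 are transversions, so P = 2/34 ≈ 0.058824 and Q = 2/34 ≈ 0.058824.
Under the Kimura two-parameter model, d = −½ ln(1 − 2P − Q) − ¼ ln(1 − 2Q).
1 − 2P − Q = 0.823528, giving −½ ln(0.823528) = 0.097079.
1 − 2Q = 0.882352, giving −¼ ln(0.882352) = 0.031291.
d = 0.097079 + 0.031291 = 0.128370.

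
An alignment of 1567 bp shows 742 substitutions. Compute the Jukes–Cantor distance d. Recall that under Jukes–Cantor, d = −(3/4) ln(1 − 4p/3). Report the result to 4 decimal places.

0.7484

p = 742/1567 ≈ 0.473516.
d = −(3/4) ln(1 − 4p/3) = −0.75 ln(1 − 0.631355) = −0.75 ln(0.368645)
  = −0.75 × (-0.997921) = 0.748441 substitutions/site.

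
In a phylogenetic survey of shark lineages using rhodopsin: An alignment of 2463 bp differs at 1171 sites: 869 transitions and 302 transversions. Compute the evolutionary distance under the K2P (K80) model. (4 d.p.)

0.9512

P = 869/2463 ≈ 0.352822 and Q = 302/2463 ≈ 0.122615.
Under the Kimura two-parameter model, d = −½ ln(1 − 2P − Q) − ¼ ln(1 − 2Q).
1 − 2P − Q = 0.171741, giving −½ ln(0.171741) = 0.880884.
1 − 2Q = 0.75477, giving −¼ ln(0.75477) = 0.070336.
d = 0.880884 + 0.070336 = 0.951220.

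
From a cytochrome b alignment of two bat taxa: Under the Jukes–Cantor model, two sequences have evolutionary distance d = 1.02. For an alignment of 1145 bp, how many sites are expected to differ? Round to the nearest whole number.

638

Invert JC69: p = (3/4)(1 − e^(−4d/3)) = 0.75 × (1 − e^(-1.36)) = 0.75 × (1 − 0.256661) = 0.557504.
Expected differing sites = pL ≈ 0.557504 × 1145 = 638.34208 ≈ 638.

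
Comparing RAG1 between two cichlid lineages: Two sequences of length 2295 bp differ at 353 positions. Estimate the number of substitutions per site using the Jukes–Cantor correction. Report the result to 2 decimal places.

0.17

p = 353/2295 ≈ 0.153813.
d = −(3/4) ln(1 − 4p/3) = −0.75 ln(1 − 0.205084) = −0.75 ln(0.794916)
  = −0.75 × (-0.229519) = 0.172139 substitutions/site.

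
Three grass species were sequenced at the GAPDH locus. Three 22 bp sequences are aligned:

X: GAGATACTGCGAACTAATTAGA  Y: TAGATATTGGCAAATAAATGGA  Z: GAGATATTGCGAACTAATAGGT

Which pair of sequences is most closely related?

X–Y: 7/22 differ, p = 0.318, d = 0.414.
X–Z: 4/22 differ, p = 0.182, d = 0.208.
Y–Z: 7/22 differ, p = 0.318, d = 0.414.
The smallest distance is between X and Z.

X and Z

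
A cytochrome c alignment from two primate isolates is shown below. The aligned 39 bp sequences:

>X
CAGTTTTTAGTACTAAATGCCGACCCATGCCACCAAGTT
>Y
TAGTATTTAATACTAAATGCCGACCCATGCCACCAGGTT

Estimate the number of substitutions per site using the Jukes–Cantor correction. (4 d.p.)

0.1103

The sequences differ at 4 of 39 sites (1, 5, 10, 36), so p = 4/39 ≈ 0.102564.
d = −(3/4) ln(1 − 4p/3) = −0.75 ln(1 − 0.136752) = −0.75 ln(0.863248)
  = −0.75 × (-0.147053) = 0.110290 substitutions/site.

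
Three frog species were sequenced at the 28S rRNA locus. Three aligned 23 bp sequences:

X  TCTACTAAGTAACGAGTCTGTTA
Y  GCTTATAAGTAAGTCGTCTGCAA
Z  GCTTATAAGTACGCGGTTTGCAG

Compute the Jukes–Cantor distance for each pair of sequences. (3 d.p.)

X–Y: 8/23 sites differ → p ≈ 0.347826, d = −0.75 ln(1 − 0.463768) = 0.467391 ≈ 0.467.
X–Z: 11/23 sites differ → p ≈ 0.478261, d = −0.75 ln(1 − 0.637681) = 0.761423 ≈ 0.761.
Y–Z: 5/23 sites differ → p ≈ 0.217391, d = −0.75 ln(1 − 0.289855) = 0.256715 ≈ 0.257.

d(X,Y) = 0.467, d(X,Z) = 0.761, d(Y,Z) = 0.257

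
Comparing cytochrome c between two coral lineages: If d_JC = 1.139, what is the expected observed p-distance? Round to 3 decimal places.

0.586

p = (3/4)(1 − e^(−4d/3)) = 0.75 × (1 − e^(-1.518667)) = 0.75 × (1 − 0.219004) = 0.585747.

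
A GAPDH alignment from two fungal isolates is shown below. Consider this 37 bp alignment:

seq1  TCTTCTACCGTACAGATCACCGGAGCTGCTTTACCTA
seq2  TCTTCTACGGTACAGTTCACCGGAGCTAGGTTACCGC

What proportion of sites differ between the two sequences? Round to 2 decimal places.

The sequences differ at 7 of 37 positions (sites 9, 16, 28, 29, 30, 36, 37).
p = 7/37 = 0.189189… ≈ 0.19 (to 2 d.p.).

0.19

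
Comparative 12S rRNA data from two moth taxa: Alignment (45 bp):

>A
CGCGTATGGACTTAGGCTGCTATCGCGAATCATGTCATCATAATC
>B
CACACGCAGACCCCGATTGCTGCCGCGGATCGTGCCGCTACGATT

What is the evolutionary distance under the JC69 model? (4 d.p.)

0.7913

The sequences differ at 22 of 45 sites, so p = 22/45 ≈ 0.488889.
d = −(3/4) ln(1 − 4p/3) = −0.75 ln(1 − 0.651852) = −0.75 ln(0.348148)
  = −0.75 × (-1.055128) = 0.791346 substitutions/site.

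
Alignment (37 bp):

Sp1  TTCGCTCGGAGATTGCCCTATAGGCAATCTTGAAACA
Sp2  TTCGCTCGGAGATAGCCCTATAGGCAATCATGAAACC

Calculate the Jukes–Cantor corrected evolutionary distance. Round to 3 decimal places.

0.086

The sequences differ at 3 of 37 sites (14, 30, 37), so p = 3/37 ≈ 0.081081.
d = −(3/4) ln(1 − 4p/3) = −0.75 ln(1 − 0.108108) = −0.75 ln(0.891892)
  = −0.75 × (-0.114410) = 0.085808 substitutions/site.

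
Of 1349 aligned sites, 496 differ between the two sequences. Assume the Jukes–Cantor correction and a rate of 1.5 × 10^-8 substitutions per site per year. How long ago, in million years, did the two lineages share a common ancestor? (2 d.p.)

16.85

p = 496/1349 ≈ 0.36768.
d = −(3/4) ln(1 − 4p/3) = −0.75 ln(1 − 0.49024) = −0.75 ln(0.50976)
  = −0.75 × (-0.673815) = 0.505361 substitutions/site.
Under a molecular clock d = 2μt, so t = d/(2μ) = 0.505361 / (2 × 1.5 × 10^-8) = 16.85 million years.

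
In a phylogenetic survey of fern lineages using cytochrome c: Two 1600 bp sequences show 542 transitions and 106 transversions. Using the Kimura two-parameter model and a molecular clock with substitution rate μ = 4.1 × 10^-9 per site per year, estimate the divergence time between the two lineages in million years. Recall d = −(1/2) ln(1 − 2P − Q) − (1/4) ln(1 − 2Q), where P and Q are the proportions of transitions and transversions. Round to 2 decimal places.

P = 542/1600 = 0.33875 and Q = 106/1600 = 0.06625.
Under the Kimura two-parameter model, d = −½ ln(1 − 2P − Q) − ¼ ln(1 − 2Q).
1 − 2P − Q = 0.25625, giving −½ ln(0.25625) = 0.680801.
1 − 2Q = 0.8675, giving −¼ ln(0.8675) = 0.035535.
d = 0.680801 + 0.035535 = 0.716336.
Under a molecular clock d = 2μt, so t = d/(2μ) = 0.716336 / (2 × 4.1 × 10^-9) = 87.36 million years.

87.36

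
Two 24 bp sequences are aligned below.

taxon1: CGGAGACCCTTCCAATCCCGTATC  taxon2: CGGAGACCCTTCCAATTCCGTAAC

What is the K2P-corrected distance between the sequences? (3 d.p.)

0.089

Of 24 sites, 1 differences are transitions and 1 are transversions, so P = 1/24 ≈ 0.041667 and Q = 1/24 ≈ 0.041667.
Under the Kimura two-parameter model, d = −½ ln(1 − 2P − Q) − ¼ ln(1 − 2Q).
1 − 2P − Q = 0.874999, giving −½ ln(0.874999) = 0.066766.
1 − 2Q = 0.916666, giving −¼ ln(0.916666) = 0.021753.
d = 0.066766 + 0.021753 = 0.088519.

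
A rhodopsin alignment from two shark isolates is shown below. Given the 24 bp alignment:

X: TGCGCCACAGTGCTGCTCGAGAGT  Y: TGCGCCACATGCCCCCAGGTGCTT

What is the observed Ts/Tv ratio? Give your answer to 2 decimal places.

0.11

Transitions are A↔G and C↔T; transversions are all other mismatches.
Transitions: 1. Transversions: 9.
R = 1/9 = 0.111111… ≈ 0.11 (to 2 d.p.).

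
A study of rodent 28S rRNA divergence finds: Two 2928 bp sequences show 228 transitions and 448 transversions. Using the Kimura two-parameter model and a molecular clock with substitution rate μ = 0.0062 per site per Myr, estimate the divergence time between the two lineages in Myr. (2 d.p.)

22.25

P = 228/2928 ≈ 0.077869 and Q = 448/2928 ≈ 0.153005.
Under the Kimura two-parameter model, d = −½ ln(1 − 2P − Q) − ¼ ln(1 − 2Q).
1 − 2P − Q = 0.691257, giving −½ ln(0.691257) = 0.184622.
1 − 2Q = 0.69399, giving −¼ ln(0.69399) = 0.091324.
d = 0.184622 + 0.091324 = 0.275946.
Under a molecular clock d = 2μt, so t = d/(2μ) = 0.275946 / (2 × 0.0062) = 22.25 Myr.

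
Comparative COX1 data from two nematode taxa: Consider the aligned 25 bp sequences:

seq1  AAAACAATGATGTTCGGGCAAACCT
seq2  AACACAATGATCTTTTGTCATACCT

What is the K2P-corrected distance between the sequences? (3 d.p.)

0.292

Of 25 sites, 1 differences are transitions and 5 are transversions, so P = 1/25 = 0.04 and Q = 5/25 = 0.2.
Under the Kimura two-parameter model, d = −½ ln(1 − 2P − Q) − ¼ ln(1 − 2Q).
1 − 2P − Q = 0.72, giving −½ ln(0.72) = 0.164252.
1 − 2Q = 0.6, giving −¼ ln(0.6) = 0.127706.
d = 0.164252 + 0.127706 = 0.291958.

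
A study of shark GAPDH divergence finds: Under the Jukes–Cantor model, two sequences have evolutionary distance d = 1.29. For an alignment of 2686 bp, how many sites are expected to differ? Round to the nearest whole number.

Invert JC69: p = (3/4)(1 − e^(−4d/3)) = 0.75 × (1 − e^(-1.72)) = 0.75 × (1 − 0.179066) = 0.615701.
Expected differing sites = pL ≈ 0.615701 × 2686 = 1653.772886 ≈ 1654.

1654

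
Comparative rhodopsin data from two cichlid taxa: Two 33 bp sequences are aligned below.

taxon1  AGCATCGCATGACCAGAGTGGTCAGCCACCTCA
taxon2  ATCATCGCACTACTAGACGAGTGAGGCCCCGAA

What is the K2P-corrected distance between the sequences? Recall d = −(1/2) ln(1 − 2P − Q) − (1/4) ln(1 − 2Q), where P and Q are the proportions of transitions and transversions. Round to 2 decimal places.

0.50

Of 33 sites, 3 differences are transitions and 9 are transversions, so P = 3/33 ≈ 0.090909 and Q = 9/33 ≈ 0.272727.
Under the Kimura two-parameter model, d = −½ ln(1 − 2P − Q) − ¼ ln(1 − 2Q).
1 − 2P − Q = 0.545455, giving −½ ln(0.545455) = 0.303067.
1 − 2Q = 0.454546, giving −¼ ln(0.454546) = 0.197114.
d = 0.303067 + 0.197114 = 0.500181.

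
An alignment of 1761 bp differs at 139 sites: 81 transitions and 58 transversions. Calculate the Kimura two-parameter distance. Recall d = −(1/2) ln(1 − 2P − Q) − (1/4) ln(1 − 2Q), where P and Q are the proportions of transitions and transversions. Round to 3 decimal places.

0.084

P = 81/1761 ≈ 0.045997 and Q = 58/1761 ≈ 0.032936.
Under the Kimura two-parameter model, d = −½ ln(1 − 2P − Q) − ¼ ln(1 − 2Q).
1 − 2P − Q = 0.87507, giving −½ ln(0.87507) = 0.066726.
1 − 2Q = 0.934128, giving −¼ ln(0.934128) = 0.017035.
d = 0.066726 + 0.017035 = 0.083761.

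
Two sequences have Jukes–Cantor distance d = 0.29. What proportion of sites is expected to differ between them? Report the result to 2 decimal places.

0.24

p = (3/4)(1 − e^(−4d/3)) = 0.75 × (1 − e^(-0.386667)) = 0.75 × (1 − 0.679317) = 0.240512.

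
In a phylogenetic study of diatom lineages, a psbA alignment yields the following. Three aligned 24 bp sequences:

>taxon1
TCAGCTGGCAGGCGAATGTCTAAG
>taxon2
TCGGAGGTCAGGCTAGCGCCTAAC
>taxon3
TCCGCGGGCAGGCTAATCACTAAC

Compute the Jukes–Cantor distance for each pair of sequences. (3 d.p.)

d(taxon1,taxon2) = 0.520, d(taxon1,taxon3) = 0.304, d(taxon2,taxon3) = 0.369

taxon1–taxon2: 9/24 sites differ → p = 0.375, d = −0.75 ln(1 − 0.5) = 0.519860 ≈ 0.520.
taxon1–taxon3: 6/24 sites differ → p = 0.25, d = −0.75 ln(1 − 0.333333) = 0.304098 ≈ 0.304.
taxon2–taxon3: 7/24 sites differ → p ≈ 0.291667, d = −0.75 ln(1 − 0.388889) = 0.369358 ≈ 0.369.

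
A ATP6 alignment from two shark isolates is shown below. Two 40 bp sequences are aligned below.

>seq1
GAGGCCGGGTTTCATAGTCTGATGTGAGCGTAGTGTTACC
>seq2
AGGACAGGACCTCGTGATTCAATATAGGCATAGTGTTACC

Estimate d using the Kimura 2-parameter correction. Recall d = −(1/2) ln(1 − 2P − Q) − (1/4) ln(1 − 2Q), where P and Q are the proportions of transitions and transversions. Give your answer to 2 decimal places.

0.88

Of 40 sites, 16 differences are transitions and 1 are transversions, so P = 16/40 = 0.4 and Q = 1/40 = 0.025.
Under the Kimura two-parameter model, d = −½ ln(1 − 2P − Q) − ¼ ln(1 − 2Q).
1 − 2P − Q = 0.175, giving −½ ln(0.175) = 0.871485.
1 − 2Q = 0.95, giving −¼ ln(0.95) = 0.012823.
d = 0.871485 + 0.012823 = 0.884308.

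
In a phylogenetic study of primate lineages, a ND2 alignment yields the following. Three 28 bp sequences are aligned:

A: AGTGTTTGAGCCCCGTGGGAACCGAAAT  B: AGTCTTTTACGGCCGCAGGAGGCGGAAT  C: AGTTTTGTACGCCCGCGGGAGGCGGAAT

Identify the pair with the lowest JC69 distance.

A–B: 10/28 differ, p = 0.357, d = 0.485.
A–C: 9/28 differ, p = 0.321, d = 0.420.
B–C: 4/28 differ, p = 0.143, d = 0.158.
The smallest distance is between B and C.

B and C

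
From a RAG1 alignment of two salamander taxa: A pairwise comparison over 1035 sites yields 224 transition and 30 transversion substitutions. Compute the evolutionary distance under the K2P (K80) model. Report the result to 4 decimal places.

0.3247

P = 224/1035 ≈ 0.216425 and Q = 30/1035 ≈ 0.028986.
Under the Kimura two-parameter model, d = −½ ln(1 − 2P − Q) − ¼ ln(1 − 2Q).
1 − 2P − Q = 0.538164, giving −½ ln(0.538164) = 0.309796.
1 − 2Q = 0.942028, giving −¼ ln(0.942028) = 0.014930.
d = 0.309796 + 0.014930 = 0.324726.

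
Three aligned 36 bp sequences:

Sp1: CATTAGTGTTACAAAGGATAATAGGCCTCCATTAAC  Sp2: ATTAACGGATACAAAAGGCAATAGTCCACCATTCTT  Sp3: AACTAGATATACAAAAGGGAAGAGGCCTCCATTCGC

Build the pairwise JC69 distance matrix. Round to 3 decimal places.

d(Sp1,Sp2) = 0.548, d(Sp1,Sp3) = 0.392, d(Sp2,Sp3) = 0.441

Sp1–Sp2: 14/36 sites differ → p ≈ 0.388889, d = −0.75 ln(1 − 0.518519) = 0.548166 ≈ 0.548.
Sp1–Sp3: 11/36 sites differ → p ≈ 0.305556, d = −0.75 ln(1 − 0.407408) = 0.392437 ≈ 0.392.
Sp2–Sp3: 12/36 sites differ → p ≈ 0.333333, d = −0.75 ln(1 − 0.444444) = 0.440839 ≈ 0.441.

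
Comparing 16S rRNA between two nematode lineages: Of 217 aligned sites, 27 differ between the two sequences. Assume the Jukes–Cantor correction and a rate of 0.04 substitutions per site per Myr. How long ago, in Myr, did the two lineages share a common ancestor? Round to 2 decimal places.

p = 27/217 ≈ 0.124424.
d = −(3/4) ln(1 − 4p/3) = −0.75 ln(1 − 0.165899) = −0.75 ln(0.834101)
  = −0.75 × (-0.181401) = 0.136051 substitutions/site.
Under a molecular clock d = 2μt, so t = d/(2μ) = 0.136051 / (2 × 0.04) = 1.70 Myr.

1.70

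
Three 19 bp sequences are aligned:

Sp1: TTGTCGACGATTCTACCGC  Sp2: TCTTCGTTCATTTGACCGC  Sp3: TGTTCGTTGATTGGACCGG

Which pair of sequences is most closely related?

Sp1–Sp2: 7/19 differ, p = 0.368, d = 0.507.
Sp1–Sp3: 7/19 differ, p = 0.368, d = 0.507.
Sp2–Sp3: 4/19 differ, p = 0.211, d = 0.247.
The smallest distance is between Sp2 and Sp3.

Sp2 and Sp3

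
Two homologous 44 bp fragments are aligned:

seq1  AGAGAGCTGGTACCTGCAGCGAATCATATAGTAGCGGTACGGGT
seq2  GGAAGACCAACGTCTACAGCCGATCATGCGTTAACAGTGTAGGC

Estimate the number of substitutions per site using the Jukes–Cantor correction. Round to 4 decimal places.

The sequences differ at 23 of 44 sites, so p = 23/44 ≈ 0.522727.
d = −(3/4) ln(1 − 4p/3) = −0.75 ln(1 − 0.696969) = −0.75 ln(0.303031)
  = −0.75 × (-1.193920) = 0.895440 substitutions/site.

0.8954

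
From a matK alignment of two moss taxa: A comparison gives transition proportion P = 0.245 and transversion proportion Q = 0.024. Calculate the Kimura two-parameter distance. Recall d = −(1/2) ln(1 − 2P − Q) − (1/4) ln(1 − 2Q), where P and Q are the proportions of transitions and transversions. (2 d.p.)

0.37

Under the Kimura two-parameter model, d = −½ ln(1 − 2P − Q) − ¼ ln(1 − 2Q).
1 − 2P − Q = 0.486, giving −½ ln(0.486) = 0.360773.
1 − 2Q = 0.952, giving −¼ ln(0.952) = 0.012298.
d = 0.360773 + 0.012298 = 0.373071.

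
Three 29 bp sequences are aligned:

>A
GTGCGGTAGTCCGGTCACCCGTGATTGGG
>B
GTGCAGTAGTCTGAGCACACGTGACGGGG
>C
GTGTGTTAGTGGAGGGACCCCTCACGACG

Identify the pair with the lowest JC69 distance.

A–B: 7/29 differ, p = 0.241, d = 0.291.
A–C: 13/29 differ, p = 0.448, d = 0.683.
B–C: 13/29 differ, p = 0.448, d = 0.683.
The smallest distance is between A and B.

A and B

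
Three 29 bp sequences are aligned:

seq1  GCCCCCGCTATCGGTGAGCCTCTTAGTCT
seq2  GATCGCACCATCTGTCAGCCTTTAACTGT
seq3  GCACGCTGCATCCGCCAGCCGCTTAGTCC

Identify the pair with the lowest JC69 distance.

seq1 and seq3

seq1–seq2: 11/29 differ, p = 0.379, d = 0.529.
seq1–seq3: 10/29 differ, p = 0.345, d = 0.462.
seq2–seq3: 12/29 differ, p = 0.414, d = 0.602.
The smallest distance is between seq1 and seq3.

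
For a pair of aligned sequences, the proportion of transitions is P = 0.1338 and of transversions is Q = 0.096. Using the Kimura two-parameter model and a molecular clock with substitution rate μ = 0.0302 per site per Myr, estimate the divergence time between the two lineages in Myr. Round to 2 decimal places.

4.62

Under the Kimura two-parameter model, d = −½ ln(1 − 2P − Q) − ¼ ln(1 − 2Q).
1 − 2P − Q = 0.6364, giving −½ ln(0.6364) = 0.225964.
1 − 2Q = 0.808, giving −¼ ln(0.808) = 0.053298.
d = 0.225964 + 0.053298 = 0.279262.
Under a molecular clock d = 2μt, so t = d/(2μ) = 0.279262 / (2 × 0.0302) = 4.62 Myr.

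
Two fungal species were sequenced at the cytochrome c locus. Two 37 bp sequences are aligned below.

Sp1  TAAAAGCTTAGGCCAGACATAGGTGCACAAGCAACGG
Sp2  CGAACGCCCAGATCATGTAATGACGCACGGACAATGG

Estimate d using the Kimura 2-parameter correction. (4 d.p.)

Of 37 sites, 14 differences are transitions and 4 are transversions, so P = 14/37 ≈ 0.378378 and Q = 4/37 ≈ 0.108108.
Under the Kimura two-parameter model, d = −½ ln(1 − 2P − Q) − ¼ ln(1 − 2Q).
1 − 2P − Q = 0.135136, giving −½ ln(0.135136) = 1.000737.
1 − 2Q = 0.783784, giving −¼ ln(0.783784) = 0.060905.
d = 1.000737 + 0.060905 = 1.061642.

1.0616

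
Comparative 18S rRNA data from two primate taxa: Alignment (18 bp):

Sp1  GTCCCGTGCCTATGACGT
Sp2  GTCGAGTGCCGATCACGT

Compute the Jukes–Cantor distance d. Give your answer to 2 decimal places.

The sequences differ at 4 of 18 sites (4, 5, 11, 14), so p = 4/18 ≈ 0.222222.
d = −(3/4) ln(1 − 4p/3) = −0.75 ln(1 − 0.296296) = −0.75 ln(0.703704)
  = −0.75 × (-0.351397) = 0.263548 substitutions/site.

0.26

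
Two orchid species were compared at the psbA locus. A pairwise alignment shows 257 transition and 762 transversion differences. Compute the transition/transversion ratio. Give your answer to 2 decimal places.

R = 257/762 = 0.337270… ≈ 0.34 (to 2 d.p.).

0.34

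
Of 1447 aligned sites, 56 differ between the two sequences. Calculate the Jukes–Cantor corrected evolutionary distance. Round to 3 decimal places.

p = 56/1447 ≈ 0.038701.
d = −(3/4) ln(1 − 4p/3) = −0.75 ln(1 − 0.051601) = −0.75 ln(0.948399)
  = −0.75 × (-0.052980) = 0.039735 substitutions/site.

0.040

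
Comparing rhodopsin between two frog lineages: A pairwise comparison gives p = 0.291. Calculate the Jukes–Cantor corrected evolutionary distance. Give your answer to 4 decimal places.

d = −(3/4) ln(1 − 4p/3) = −0.75 ln(1 − 0.388) = −0.75 ln(0.612)
  = −0.75 × (-0.491023) = 0.368267 substitutions/site.

0.3683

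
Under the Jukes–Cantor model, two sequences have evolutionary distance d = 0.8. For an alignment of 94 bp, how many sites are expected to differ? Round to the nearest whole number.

46

Invert JC69: p = (3/4)(1 − e^(−4d/3)) = 0.75 × (1 − e^(-1.066667)) = 0.75 × (1 − 0.344154) = 0.491885.
Expected differing sites = pL ≈ 0.491885 × 94 = 46.23719 ≈ 46.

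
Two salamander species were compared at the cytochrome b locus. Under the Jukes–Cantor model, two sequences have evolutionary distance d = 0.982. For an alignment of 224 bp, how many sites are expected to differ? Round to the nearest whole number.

Invert JC69: p = (3/4)(1 − e^(−4d/3)) = 0.75 × (1 − e^(-1.309333)) = 0.75 × (1 − 0.270000) = 0.547500.
Expected differing sites = pL ≈ 0.547500 × 224 = 122.64 ≈ 123.

123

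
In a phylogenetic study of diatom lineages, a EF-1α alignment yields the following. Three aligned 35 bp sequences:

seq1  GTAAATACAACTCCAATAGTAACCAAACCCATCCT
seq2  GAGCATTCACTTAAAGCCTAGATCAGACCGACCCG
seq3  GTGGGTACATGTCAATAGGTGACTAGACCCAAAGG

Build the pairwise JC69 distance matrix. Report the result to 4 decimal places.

seq1–seq2: 19/35 sites differ → p ≈ 0.542857, d = −0.75 ln(1 − 0.723809) = 0.964997 ≈ 0.9650.
seq1–seq3: 16/35 sites differ → p ≈ 0.457143, d = −0.75 ln(1 − 0.609524) = 0.705292 ≈ 0.7053.
seq2–seq3: 18/35 sites differ → p ≈ 0.514286, d = −0.75 ln(1 − 0.685715) = 0.868091 ≈ 0.8681.

d(seq1,seq2) = 0.9650, d(seq1,seq3) = 0.7053, d(seq2,seq3) = 0.8681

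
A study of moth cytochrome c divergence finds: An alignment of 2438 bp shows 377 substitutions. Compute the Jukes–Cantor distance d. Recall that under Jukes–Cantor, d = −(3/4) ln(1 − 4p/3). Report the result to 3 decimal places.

0.173

p = 377/2438 ≈ 0.154635.
d = −(3/4) ln(1 − 4p/3) = −0.75 ln(1 − 0.20618) = −0.75 ln(0.79382)
  = −0.75 × (-0.230899) = 0.173174 substitutions/site.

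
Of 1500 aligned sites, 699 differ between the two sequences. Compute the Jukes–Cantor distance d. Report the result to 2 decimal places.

p = 699/1500 = 0.466.
d = −(3/4) ln(1 − 4p/3) = −0.75 ln(1 − 0.621333) = −0.75 ln(0.378667)
  = −0.75 × (-0.971098) = 0.728324 substitutions/site.

0.73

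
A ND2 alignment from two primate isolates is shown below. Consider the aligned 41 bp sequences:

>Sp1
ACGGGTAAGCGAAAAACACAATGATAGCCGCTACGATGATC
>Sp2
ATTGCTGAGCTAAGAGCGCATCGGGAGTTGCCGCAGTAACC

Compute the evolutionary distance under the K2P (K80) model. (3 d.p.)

Of 41 sites, 15 differences are transitions and 5 are transversions, so P = 15/41 ≈ 0.365854 and Q = 5/41 ≈ 0.121951.
Under the Kimura two-parameter model, d = −½ ln(1 − 2P − Q) − ¼ ln(1 − 2Q).
1 − 2P − Q = 0.146341, giving −½ ln(0.146341) = 0.960908.
1 − 2Q = 0.756098, giving −¼ ln(0.756098) = 0.069896.
d = 0.960908 + 0.069896 = 1.030804.

1.031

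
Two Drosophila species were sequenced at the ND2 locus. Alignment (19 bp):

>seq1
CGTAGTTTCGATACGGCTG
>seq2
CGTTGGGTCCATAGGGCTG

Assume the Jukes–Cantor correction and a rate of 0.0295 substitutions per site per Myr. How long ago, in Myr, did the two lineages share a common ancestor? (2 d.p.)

5.49

The sequences differ at 5 of 19 sites (4, 6, 7, 10, 14), so p = 5/19 ≈ 0.263158.
d = −(3/4) ln(1 − 4p/3) = −0.75 ln(1 − 0.350877) = −0.75 ln(0.649123)
  = −0.75 × (-0.432133) = 0.324100 substitutions/site.
Under a molecular clock d = 2μt, so t = d/(2μ) = 0.324100 / (2 × 0.0295) = 5.49 Myr.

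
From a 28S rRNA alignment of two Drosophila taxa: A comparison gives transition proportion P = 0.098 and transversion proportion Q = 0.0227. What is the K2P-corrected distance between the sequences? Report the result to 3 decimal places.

Under the Kimura two-parameter model, d = −½ ln(1 − 2P − Q) − ¼ ln(1 − 2Q).
1 − 2P − Q = 0.7813, giving −½ ln(0.7813) = 0.123398.
1 − 2Q = 0.9546, giving −¼ ln(0.9546) = 0.011616.
d = 0.123398 + 0.011616 = 0.135014.

0.135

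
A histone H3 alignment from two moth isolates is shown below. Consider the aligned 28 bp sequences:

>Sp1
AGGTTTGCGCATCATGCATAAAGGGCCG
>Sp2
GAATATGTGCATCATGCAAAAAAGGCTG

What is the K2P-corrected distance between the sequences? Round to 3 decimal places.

0.385

Of 28 sites, 6 differences are transitions and 2 are transversions, so P = 6/28 ≈ 0.214286 and Q = 2/28 ≈ 0.071429.
Under the Kimura two-parameter model, d = −½ ln(1 − 2P − Q) − ¼ ln(1 − 2Q).
1 − 2P − Q = 0.499999, giving −½ ln(0.499999) = 0.346575.
1 − 2Q = 0.857142, giving −¼ ln(0.857142) = 0.038538.
d = 0.346575 + 0.038538 = 0.385113.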